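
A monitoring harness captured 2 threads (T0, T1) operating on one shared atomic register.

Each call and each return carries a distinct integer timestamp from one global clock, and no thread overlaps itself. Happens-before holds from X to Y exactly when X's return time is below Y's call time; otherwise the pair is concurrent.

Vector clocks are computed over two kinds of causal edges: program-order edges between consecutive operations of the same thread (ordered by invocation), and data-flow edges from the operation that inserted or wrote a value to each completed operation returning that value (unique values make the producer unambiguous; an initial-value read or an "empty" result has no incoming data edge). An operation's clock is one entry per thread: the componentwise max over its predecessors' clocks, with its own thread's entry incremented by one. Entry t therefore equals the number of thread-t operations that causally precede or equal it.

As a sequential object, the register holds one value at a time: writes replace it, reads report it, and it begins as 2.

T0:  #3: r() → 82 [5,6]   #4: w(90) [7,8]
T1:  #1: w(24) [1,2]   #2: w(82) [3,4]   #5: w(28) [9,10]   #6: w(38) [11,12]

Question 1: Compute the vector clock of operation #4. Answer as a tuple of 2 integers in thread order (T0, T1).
#1, invoked 1, has no incoming edges; only T1's bump applies → (0, 1)
merge at #2 (invoked 3): VC(#1)=(0, 1), own-thread bump on T1 → (0, 2)
merge at #5 (invoked 9): VC(#2)=(0, 2), own-thread bump on T1 → (0, 3)
merge at #3 (invoked 5): VC(#2)=(0, 2), own-thread bump on T0 → (1, 2)
merge at #6 (invoked 11): VC(#5)=(0, 3), own-thread bump on T1 → (0, 4)
merge at #4 (invoked 7): VC(#3)=(1, 2), own-thread bump on T0 → (2, 2)
target: VC(#4) = (2, 2)

(2, 2)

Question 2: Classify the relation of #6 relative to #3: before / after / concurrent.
#6 spans [11,12], #3 spans [5,6]
resp(#3)=6 < inv(#6)=11

after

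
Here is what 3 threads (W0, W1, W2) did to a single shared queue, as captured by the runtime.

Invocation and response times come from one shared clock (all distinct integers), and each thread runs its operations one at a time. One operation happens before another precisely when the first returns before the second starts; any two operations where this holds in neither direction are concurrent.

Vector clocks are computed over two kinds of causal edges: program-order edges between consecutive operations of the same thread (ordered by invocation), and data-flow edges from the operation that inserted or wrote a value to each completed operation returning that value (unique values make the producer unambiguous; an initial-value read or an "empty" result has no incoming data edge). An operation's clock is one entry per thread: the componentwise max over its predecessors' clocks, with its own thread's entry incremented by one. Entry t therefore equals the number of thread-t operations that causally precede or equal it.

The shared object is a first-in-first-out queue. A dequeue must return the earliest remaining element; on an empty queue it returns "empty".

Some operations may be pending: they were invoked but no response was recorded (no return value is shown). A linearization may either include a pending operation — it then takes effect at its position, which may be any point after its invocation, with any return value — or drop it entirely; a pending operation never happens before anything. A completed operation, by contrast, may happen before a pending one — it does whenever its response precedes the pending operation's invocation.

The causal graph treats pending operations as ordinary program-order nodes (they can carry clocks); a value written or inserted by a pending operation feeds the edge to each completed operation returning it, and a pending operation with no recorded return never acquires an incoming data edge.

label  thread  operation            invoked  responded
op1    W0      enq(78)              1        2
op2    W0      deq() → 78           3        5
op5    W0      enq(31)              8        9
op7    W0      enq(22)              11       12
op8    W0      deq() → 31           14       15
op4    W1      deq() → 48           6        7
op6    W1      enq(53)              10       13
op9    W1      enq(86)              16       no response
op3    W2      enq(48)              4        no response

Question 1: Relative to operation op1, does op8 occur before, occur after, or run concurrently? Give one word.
Answer: after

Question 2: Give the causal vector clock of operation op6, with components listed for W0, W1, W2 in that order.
Answer: (0, 2, 1)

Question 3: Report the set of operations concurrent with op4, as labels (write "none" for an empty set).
Answer: op3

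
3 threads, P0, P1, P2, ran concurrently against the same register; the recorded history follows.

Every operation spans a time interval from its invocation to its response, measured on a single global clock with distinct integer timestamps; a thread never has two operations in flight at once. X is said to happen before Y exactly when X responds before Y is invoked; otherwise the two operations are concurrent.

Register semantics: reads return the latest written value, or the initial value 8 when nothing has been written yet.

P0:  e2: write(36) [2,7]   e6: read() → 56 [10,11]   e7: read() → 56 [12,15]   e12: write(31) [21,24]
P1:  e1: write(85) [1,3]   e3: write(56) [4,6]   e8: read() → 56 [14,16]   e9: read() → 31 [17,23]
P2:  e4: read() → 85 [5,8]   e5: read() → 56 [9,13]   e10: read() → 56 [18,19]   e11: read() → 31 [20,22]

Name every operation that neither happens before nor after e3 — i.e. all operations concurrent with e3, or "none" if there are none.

e2, e4

e3 spans [4,6]: anything still running between times 4 and 6 counts as concurrent
e1 [1,3]: before
e2 [2,7]: concurrent
e4 [5,8]: concurrent
e5 [9,13]: after
e6 [10,11]: after
e7 [12,15]: after
e8 [14,16]: after
e9 [17,23]: after
e10 [18,19]: after
e11 [20,22]: after
e12 [21,24]: after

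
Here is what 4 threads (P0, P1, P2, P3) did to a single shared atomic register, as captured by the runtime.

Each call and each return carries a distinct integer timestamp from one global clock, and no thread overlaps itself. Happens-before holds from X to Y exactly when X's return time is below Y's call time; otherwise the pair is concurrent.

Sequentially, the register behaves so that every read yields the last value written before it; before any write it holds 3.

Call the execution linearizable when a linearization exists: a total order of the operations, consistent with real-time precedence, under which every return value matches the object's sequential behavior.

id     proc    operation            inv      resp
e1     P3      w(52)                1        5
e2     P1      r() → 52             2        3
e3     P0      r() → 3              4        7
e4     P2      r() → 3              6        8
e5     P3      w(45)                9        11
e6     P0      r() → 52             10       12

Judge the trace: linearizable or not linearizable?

the violation lands at event 7, e3's response at time 7: events 1..6 linearize, events 1..7 do not
3 orders of the 3 completed atomic register ops respect real time; none is legal
no completion choice of the 1 pending operation (e4) rescues it — every subset was tried
one such order, e1, e2, e3 (pending dropped), breaks at step 3 where e3 r() → 3 is illegal
one such order, e2, e1, e3 (pending dropped), breaks at step 1 where e2 r() → 52 is illegal

not linearizable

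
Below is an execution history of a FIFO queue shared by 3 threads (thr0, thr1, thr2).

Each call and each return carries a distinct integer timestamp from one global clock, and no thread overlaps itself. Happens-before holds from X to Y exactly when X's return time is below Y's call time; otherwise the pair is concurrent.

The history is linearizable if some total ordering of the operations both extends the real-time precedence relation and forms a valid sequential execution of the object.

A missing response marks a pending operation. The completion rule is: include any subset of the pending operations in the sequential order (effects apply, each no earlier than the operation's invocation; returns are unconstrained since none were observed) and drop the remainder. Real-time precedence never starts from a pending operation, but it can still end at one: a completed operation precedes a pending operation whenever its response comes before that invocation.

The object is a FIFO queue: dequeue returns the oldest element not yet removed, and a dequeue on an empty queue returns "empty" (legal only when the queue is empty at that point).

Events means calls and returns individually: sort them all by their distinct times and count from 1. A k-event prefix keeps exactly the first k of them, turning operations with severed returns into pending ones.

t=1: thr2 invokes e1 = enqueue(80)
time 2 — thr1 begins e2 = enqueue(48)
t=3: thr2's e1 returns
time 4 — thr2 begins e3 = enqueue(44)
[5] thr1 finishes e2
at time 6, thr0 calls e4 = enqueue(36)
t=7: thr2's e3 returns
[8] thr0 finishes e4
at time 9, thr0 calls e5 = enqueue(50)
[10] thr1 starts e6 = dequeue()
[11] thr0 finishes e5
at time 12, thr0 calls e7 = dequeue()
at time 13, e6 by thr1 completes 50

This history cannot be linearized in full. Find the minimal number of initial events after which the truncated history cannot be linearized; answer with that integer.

13

events 1..12 are linearizable; a witness order is e1, e2, e3, e4, e5:
step 1: e1 enqueue(80) — queue <80>
step 2: e2 enqueue(48) — queue <80,48>
step 3: e3 enqueue(44) — queue <80,48,44>
step 4: e4 enqueue(36) — queue <80,48,44,36>
step 5: e5 enqueue(50) — queue <80,48,44,36,50>
adding event 13 (e6 responds at 13) leaves no legal real-time order
include/drop combinations of the 1 pending operation (e7) were all tried; none helps
one such order, e1, e2, e3, e4, e5, e6 (pending dropped), breaks at step 6 where e6 dequeue() → 50 is illegal
one such order, e1, e2, e3, e4, e6, e5 (pending dropped), breaks at step 5 where e6 dequeue() → 50 is illegal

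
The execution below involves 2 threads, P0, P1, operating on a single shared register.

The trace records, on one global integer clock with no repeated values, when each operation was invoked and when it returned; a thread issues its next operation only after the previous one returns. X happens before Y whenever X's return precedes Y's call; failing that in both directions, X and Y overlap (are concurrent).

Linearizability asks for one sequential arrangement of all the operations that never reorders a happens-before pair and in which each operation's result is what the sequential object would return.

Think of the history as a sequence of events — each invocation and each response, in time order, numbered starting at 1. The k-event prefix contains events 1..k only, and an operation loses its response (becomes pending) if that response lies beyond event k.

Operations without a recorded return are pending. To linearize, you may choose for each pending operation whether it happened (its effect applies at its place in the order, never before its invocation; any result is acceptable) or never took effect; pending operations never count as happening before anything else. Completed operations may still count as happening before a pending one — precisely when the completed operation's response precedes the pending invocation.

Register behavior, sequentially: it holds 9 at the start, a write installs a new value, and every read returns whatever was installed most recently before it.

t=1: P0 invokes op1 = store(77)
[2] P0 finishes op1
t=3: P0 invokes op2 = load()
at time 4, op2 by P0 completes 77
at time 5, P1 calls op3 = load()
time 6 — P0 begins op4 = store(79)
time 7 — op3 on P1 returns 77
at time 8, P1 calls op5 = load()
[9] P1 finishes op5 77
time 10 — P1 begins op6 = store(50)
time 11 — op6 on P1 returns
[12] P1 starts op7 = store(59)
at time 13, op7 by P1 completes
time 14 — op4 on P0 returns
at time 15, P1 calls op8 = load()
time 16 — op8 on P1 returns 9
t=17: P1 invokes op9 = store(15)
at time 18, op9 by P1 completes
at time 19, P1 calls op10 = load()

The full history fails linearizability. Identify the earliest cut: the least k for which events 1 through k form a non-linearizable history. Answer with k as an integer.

16

events 1..15 are still linearizable — one witness is op1, op2, op3, op5, op4, op6, op7:
1. op1 store(77), leaving value 77
2. op2 load() → 77, leaving value 77
3. op3 load() → 77, leaving value 77
4. op5 load() → 77, leaving value 77
5. op4 store(79), leaving value 79
6. op6 store(50), leaving value 50
7. op7 store(59), leaving value 59
adding event 16 (op8 responds at 16) leaves no legal real-time order
e.g. op1, op2, op3, op4, op5, op6, op7, op8: illegal at step 5, since op5 load() → 77 cannot apply there
e.g. op1, op2, op3, op5, op4, op6, op7, op8: illegal at step 8, since op8 load() → 9 cannot apply there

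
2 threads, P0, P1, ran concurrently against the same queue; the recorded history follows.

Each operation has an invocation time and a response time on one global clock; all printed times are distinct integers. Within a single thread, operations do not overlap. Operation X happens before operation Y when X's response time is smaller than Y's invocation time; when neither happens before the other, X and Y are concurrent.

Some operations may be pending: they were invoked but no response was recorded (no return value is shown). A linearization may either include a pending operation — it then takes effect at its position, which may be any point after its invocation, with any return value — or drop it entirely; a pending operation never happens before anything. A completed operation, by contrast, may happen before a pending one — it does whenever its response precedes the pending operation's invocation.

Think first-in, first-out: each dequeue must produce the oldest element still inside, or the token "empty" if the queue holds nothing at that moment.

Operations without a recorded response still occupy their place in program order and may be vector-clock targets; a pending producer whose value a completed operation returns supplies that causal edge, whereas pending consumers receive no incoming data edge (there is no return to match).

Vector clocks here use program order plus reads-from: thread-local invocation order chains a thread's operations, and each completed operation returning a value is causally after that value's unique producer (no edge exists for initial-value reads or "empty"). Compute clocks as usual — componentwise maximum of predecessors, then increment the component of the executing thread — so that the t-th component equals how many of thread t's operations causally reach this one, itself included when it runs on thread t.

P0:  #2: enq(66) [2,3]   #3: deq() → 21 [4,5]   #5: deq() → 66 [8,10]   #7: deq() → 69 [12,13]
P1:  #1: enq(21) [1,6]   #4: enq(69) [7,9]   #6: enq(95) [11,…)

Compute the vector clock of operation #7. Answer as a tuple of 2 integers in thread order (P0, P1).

(4, 2)

invoked at 1, #1 has no predecessors; its own P1 bump gives (0, 1)
invoked at 2, #2 has no predecessors; its own P0 bump gives (1, 0)
from VC(#1)=(0, 1), #4 (invoked 7) maxes components and bumps P1 → (0, 2)
from VC(#4)=(0, 2), #6 (invoked 11) maxes components and bumps P1 → (0, 3)
from VC(#1)=(0, 1), VC(#2)=(1, 0), #3 (invoked 4) maxes components and bumps P0 → (2, 1)
from VC(#2)=(1, 0), VC(#3)=(2, 1), #5 (invoked 8) maxes components and bumps P0 → (3, 1)
from VC(#4)=(0, 2), VC(#5)=(3, 1), #7 (invoked 12) maxes components and bumps P0 → (4, 2)
target: VC(#7) = (4, 2)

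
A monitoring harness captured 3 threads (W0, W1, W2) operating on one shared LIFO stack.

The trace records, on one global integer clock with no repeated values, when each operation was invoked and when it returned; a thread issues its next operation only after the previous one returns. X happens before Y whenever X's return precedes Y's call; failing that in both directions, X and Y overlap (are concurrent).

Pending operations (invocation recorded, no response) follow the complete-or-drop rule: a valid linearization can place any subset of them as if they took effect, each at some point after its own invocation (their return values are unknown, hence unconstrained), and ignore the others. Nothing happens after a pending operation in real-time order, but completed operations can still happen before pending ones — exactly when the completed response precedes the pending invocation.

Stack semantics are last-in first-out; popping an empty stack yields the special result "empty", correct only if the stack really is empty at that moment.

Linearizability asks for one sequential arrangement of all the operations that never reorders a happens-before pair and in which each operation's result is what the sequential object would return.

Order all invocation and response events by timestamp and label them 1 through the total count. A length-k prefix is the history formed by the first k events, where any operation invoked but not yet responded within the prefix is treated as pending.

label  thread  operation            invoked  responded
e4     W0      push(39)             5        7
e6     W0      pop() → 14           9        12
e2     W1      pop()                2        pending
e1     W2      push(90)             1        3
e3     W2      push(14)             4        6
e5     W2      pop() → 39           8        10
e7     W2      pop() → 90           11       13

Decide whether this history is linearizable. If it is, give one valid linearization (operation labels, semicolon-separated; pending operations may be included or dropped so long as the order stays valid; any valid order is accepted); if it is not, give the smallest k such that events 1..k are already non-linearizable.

after step 1 (e1 push(90)): stack <90>
after step 2 (e3 push(14)): stack <90,14>
after step 3 (e4 push(39)): stack <90,14,39>
after step 4 (e5 pop() → 39): stack <90,14>
after step 5 (e6 pop() → 14): stack <90>
after step 6 (e7 pop() → 90): stack <>

linearizable — witness: e1; e3; e4; e5; e6; e7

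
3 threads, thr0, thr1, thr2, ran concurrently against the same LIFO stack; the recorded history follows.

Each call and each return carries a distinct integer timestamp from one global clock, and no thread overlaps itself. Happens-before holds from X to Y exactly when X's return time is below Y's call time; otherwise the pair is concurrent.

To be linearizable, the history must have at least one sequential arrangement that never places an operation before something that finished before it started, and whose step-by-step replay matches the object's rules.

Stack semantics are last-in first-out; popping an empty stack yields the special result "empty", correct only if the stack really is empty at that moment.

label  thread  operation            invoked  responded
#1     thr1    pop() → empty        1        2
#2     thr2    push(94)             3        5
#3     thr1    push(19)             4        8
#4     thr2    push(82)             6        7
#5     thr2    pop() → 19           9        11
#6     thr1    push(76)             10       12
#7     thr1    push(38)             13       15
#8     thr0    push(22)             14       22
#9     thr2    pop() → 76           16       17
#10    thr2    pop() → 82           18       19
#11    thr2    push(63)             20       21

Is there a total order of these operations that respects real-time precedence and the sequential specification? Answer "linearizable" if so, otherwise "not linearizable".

not linearizable

cut after 16 events: linearizable; cut after 17 events (#9 responds, time 17): not linearizable
the 8 completed operations admit 6 real-time orders; each fails the LIFO stack replay
no completion choice of the 1 pending operation (#8) rescues it — every subset was tried
one such order, #1, #2, #3, #4, #5, #6, #7, #9 (pending dropped), breaks at step 5 where #5 pop() → 19 is illegal
one such order, #1, #2, #3, #4, #6, #5, #7, #9 (pending dropped), breaks at step 6 where #5 pop() → 19 is illegal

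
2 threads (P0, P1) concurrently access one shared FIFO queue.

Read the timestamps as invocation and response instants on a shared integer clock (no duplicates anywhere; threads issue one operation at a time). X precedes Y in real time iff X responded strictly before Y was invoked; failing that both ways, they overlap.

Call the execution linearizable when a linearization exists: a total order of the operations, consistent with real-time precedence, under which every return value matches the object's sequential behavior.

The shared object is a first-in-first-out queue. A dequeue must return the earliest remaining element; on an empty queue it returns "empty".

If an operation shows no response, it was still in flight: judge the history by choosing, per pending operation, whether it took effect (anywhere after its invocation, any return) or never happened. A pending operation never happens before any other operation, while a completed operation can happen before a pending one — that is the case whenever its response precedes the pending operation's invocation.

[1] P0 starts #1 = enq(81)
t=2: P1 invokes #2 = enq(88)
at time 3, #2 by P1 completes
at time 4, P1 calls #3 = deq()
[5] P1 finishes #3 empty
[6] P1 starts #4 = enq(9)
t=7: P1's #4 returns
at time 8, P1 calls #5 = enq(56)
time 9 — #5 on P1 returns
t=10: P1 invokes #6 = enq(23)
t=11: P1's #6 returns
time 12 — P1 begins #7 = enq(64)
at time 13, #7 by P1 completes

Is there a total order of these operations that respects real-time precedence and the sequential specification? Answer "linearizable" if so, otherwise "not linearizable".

not linearizable

prefix check: 1..4 passes, 1..5 fails once #3's time-5 response joins
exhaustive check: the 2 completed FIFO queue ops admit one real-time order; illegal
no escape via the 1 pending operation (#1): every completion choice fails
sample order #2, #3 (pending dropped) stalls at step 2 — #3 deq() → empty has no legal effect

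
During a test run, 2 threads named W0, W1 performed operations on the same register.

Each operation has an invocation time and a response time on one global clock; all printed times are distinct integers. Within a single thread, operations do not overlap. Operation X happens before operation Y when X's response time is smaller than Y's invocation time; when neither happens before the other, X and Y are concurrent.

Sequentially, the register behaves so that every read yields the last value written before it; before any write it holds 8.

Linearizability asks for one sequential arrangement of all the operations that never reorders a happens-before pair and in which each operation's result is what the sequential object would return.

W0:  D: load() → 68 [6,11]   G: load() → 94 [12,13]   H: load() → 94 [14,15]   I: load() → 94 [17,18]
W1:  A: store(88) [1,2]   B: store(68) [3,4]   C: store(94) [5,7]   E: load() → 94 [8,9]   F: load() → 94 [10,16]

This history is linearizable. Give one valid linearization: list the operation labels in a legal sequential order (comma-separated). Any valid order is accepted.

1. A store(88), leaving value 88
2. B store(68), leaving value 68
3. D load() → 68, leaving value 68
4. C store(94), leaving value 94
5. E load() → 94, leaving value 94
6. F load() → 94, leaving value 94
7. G load() → 94, leaving value 94
8. H load() → 94, leaving value 94
9. I load() → 94, leaving value 94

A, B, D, C, E, F, G, H, I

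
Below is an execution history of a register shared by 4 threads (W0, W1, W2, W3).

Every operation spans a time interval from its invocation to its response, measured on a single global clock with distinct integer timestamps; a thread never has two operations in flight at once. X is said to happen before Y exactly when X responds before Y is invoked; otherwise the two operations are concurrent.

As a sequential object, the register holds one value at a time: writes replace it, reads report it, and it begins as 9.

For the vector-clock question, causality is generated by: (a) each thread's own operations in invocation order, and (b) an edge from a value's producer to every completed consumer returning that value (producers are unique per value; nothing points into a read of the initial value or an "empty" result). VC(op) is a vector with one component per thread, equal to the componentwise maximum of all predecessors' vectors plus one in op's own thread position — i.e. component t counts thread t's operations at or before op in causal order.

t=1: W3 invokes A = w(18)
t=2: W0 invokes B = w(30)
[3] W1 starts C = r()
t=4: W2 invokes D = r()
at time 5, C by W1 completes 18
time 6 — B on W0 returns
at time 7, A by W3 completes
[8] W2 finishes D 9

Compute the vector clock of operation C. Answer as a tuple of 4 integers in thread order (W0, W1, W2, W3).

VC(A, invoked at 1): no causal predecessors; +1 on W3 → (0, 0, 0, 1)
VC(D, invoked at 4): no causal predecessors; +1 on W2 → (0, 0, 1, 0)
VC(B, invoked at 2): no causal predecessors; +1 on W0 → (1, 0, 0, 0)
invoked at 3, C merges VC(A)=(0, 0, 0, 1) and bumps W1's slot → (0, 1, 0, 1)
target: VC(C) = (0, 1, 0, 1)

(0, 1, 0, 1)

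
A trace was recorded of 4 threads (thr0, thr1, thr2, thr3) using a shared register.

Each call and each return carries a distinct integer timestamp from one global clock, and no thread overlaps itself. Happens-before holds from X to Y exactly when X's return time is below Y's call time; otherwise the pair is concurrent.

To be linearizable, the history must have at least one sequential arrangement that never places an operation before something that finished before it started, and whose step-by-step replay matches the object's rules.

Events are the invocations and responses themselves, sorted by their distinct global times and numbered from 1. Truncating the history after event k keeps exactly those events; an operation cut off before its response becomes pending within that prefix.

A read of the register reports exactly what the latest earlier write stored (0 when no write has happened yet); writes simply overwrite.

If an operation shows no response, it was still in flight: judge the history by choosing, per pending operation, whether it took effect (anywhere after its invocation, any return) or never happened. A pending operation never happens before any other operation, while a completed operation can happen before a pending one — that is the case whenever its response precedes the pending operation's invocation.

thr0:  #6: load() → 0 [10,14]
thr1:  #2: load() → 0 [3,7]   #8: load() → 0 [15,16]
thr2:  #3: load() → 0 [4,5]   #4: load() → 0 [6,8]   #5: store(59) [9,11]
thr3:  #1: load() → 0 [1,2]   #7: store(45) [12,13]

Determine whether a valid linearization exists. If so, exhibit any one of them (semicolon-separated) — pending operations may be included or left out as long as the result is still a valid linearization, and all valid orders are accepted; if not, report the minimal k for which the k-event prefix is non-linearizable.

not linearizable — minimal violating prefix: 16 events

the violation lands at event 16, #8's response at time 16: events 1..15 linearize, events 1..16 do not
real-time-consistent orders of the 8 completed operations: 9 — all fail the register replay
e.g. #1, #2, #3, #4, #5, #6, #7, #8: illegal at step 6, since #6 load() → 0 cannot apply there
e.g. #1, #2, #3, #4, #5, #7, #6, #8: illegal at step 7, since #6 load() → 0 cannot apply there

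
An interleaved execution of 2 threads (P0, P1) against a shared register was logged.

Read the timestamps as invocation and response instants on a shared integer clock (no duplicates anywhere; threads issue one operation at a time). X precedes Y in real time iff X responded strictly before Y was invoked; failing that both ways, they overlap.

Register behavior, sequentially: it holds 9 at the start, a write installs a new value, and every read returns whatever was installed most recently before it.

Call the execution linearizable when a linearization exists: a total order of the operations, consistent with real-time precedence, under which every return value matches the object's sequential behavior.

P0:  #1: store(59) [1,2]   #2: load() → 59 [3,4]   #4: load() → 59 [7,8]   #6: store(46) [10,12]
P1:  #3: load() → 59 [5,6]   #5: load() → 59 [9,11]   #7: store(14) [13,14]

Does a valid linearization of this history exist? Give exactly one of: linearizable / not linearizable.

linearizable

one valid linearization: #1, #2, #3, #4, #5, #6, #7
step 1: #1 store(59) — value 59
step 2: #2 load() → 59 — value 59
step 3: #3 load() → 59 — value 59
step 4: #4 load() → 59 — value 59
step 5: #5 load() → 59 — value 59
step 6: #6 store(46) — value 46
step 7: #7 store(14) — value 14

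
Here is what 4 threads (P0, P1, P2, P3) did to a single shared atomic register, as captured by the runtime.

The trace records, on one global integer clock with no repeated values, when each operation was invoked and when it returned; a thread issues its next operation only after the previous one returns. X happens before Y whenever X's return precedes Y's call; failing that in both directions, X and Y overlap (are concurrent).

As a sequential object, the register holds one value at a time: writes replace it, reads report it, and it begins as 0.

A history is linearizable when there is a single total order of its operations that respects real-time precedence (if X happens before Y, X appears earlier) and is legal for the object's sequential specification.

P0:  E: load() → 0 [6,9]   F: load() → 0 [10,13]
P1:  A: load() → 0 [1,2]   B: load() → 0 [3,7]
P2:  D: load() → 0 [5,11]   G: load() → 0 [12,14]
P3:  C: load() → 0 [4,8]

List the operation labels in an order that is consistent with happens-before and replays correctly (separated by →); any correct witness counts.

step 1: A load() → 0 — value 0
step 2: B load() → 0 — value 0
step 3: C load() → 0 — value 0
step 4: D load() → 0 — value 0
step 5: E load() → 0 — value 0
step 6: F load() → 0 — value 0
step 7: G load() → 0 — value 0

A → B → C → D → E → F → G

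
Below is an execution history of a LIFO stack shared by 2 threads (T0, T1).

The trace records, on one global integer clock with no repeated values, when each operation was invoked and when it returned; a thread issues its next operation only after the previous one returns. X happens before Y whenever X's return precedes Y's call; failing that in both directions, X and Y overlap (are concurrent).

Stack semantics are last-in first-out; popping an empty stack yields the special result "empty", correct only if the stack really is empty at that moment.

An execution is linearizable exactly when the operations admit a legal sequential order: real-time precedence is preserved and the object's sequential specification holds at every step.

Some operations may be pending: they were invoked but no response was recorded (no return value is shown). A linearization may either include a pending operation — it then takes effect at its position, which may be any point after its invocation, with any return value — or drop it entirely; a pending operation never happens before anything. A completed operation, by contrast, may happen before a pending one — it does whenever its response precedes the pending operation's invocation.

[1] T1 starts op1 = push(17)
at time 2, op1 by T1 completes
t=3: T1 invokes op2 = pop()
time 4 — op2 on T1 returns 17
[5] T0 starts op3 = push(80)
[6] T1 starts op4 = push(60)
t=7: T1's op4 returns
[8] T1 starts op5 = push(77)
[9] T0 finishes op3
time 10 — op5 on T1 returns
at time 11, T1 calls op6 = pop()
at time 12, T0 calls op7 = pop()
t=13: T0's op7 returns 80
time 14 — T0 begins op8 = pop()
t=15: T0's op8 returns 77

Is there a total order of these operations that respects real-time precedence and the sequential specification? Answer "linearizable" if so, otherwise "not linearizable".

linearizable

witness order: op1, op2, op4, op5, op3, op7, op8
step 1: op1 push(17) — stack <17>
step 2: op2 pop() → 17 — stack <>
step 3: op4 push(60) — stack <60>
step 4: op5 push(77) — stack <60,77>
step 5: op3 push(80) — stack <60,77,80>
step 6: op7 pop() → 80 — stack <60,77>
step 7: op8 pop() → 77 — stack <60>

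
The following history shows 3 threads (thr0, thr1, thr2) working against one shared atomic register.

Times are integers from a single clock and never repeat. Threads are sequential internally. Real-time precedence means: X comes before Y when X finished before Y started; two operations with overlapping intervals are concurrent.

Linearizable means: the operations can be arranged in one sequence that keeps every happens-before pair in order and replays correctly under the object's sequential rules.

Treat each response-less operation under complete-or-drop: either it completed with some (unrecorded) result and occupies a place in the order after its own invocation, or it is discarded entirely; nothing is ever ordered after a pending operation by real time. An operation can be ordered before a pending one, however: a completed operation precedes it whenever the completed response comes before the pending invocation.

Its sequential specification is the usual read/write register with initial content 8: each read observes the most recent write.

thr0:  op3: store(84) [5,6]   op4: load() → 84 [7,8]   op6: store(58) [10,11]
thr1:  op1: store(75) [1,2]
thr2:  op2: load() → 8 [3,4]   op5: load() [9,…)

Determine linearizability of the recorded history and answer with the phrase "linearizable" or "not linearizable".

not linearizable

prefix check: 1..3 passes, 1..4 fails once op2's time-4 response joins
the sole real-time-consistent order of 2 completed operations fails the atomic register replay
e.g. op1, op2: illegal at step 2, since op2 load() → 8 cannot apply there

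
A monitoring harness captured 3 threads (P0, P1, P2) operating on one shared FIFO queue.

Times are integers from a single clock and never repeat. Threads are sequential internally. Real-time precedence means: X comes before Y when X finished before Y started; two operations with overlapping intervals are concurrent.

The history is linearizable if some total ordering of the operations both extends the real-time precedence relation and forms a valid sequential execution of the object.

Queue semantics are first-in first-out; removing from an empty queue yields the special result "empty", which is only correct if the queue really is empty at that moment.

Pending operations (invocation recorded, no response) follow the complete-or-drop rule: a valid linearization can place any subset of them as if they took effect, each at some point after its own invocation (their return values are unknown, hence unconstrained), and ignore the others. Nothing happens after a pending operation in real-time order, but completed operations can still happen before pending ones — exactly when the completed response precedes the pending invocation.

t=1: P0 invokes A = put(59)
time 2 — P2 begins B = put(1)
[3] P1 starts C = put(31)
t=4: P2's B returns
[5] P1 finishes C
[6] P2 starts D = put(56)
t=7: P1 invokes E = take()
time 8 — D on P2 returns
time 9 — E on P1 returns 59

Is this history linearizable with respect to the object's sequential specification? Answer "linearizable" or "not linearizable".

linearizable

one valid linearization: A, B, C, D, E
after step 1 (A put(59) (pending, included)): queue <59>
after step 2 (B put(1)): queue <59,1>
after step 3 (C put(31)): queue <59,1,31>
after step 4 (D put(56)): queue <59,1,31,56>
after step 5 (E take() → 59): queue <1,31,56>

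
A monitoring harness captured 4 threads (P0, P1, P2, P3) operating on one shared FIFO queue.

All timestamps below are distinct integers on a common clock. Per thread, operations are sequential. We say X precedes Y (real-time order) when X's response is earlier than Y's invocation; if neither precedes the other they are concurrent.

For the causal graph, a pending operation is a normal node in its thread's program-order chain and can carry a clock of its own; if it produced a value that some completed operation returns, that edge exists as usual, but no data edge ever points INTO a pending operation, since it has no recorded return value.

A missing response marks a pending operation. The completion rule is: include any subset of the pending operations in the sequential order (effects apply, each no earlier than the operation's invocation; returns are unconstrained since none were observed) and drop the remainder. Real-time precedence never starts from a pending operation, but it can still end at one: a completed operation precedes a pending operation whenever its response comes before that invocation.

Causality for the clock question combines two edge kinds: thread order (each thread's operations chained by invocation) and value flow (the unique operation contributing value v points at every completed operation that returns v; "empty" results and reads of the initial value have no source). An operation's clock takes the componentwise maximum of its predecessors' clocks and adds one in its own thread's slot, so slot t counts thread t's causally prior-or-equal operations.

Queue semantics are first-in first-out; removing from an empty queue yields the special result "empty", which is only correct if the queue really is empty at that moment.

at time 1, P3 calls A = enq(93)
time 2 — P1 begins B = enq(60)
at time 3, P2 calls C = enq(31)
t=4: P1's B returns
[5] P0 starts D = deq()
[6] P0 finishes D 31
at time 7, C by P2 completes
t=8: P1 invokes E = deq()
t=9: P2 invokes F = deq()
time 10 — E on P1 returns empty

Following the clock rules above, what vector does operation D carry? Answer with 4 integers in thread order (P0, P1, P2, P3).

VC(A, invoked at 1): no causal predecessors; +1 on P3 → (0, 0, 0, 1)
VC(C, invoked at 3): no causal predecessors; +1 on P2 → (0, 0, 1, 0)
VC(B, invoked at 2): no causal predecessors; +1 on P1 → (0, 1, 0, 0)
F (invocation 9): componentwise max over VC(C)=(0, 0, 1, 0), +1 at P2, giving (0, 0, 2, 0)
E (invocation 8): componentwise max over VC(B)=(0, 1, 0, 0), +1 at P1, giving (0, 2, 0, 0)
D (invocation 5): componentwise max over VC(C)=(0, 0, 1, 0), +1 at P0, giving (1, 0, 1, 0)
target: VC(D) = (1, 0, 1, 0)

(1, 0, 1, 0)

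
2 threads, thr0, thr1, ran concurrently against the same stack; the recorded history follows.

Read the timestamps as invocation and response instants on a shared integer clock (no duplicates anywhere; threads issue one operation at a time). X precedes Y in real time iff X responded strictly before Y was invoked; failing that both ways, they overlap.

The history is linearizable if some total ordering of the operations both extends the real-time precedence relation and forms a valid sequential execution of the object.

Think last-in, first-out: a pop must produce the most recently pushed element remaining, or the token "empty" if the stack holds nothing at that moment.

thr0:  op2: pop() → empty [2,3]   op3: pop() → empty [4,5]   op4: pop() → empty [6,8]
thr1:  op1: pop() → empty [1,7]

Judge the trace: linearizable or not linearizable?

linearizable

witness order: op1, op2, op3, op4
after step 1 (op1 pop() → empty): stack <>
after step 2 (op2 pop() → empty): stack <>
after step 3 (op3 pop() → empty): stack <>
after step 4 (op4 pop() → empty): stack <>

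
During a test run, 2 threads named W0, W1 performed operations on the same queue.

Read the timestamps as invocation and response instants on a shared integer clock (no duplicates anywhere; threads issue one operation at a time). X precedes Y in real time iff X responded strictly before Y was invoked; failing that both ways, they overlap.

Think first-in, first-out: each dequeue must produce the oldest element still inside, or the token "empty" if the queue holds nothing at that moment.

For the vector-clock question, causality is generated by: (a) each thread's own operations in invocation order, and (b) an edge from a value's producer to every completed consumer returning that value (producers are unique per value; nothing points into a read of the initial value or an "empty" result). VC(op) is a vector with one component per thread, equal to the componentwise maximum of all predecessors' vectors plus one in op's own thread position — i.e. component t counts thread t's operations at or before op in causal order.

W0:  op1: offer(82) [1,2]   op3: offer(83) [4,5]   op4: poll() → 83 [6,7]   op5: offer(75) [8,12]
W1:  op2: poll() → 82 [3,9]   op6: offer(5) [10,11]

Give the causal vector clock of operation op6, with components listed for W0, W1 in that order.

(1, 2)

op1, invoked 1, has no incoming edges; only W0's bump applies → (1, 0)
op2, invoked 3, takes VC(op1)=(1, 0) under max, adds 1 for W1 → (1, 1)
op3, invoked 4, takes VC(op1)=(1, 0) under max, adds 1 for W0 → (2, 0)
op6, invoked 10, takes VC(op2)=(1, 1) under max, adds 1 for W1 → (1, 2)
op4, invoked 6, takes VC(op3)=(2, 0) under max, adds 1 for W0 → (3, 0)
op5, invoked 8, takes VC(op4)=(3, 0) under max, adds 1 for W0 → (4, 0)
target: VC(op6) = (1, 2)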